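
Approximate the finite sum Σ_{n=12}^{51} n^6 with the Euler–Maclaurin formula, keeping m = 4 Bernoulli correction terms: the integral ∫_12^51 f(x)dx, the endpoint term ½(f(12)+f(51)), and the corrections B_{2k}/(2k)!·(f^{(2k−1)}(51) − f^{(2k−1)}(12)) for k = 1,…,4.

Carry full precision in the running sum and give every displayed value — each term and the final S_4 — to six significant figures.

The integral term ∫_12^51 x^6 dx = 1.28196e+11.
½[f(12) + f(51)] = ½[2.98598e+06 + 1.75963e+10] = 8.79964e+09.
Running total after boundary: 1.36996e+11.
k=1: B_{2}/(2)! × [f^{(1)}(51) − f^{(1)}(12)] = 1/12 × (2.07015e+09 − 1.49299e+06) = 1.72388e+08.
After k=1: 1.37168e+11.
k=2: B_{4}/(4)! × [f^{(3)}(51) − f^{(3)}(12)] = −1/720 × (1.59181e+07 − 207360) = -21820.5.
After k=2: 1.37168e+11.
k=3: B_{6}/(6)! × [f^{(5)}(51) − f^{(5)}(12)] = 1/30240 × (36720.0 − 8640.00) = 0.928571.
After k=3: 1.37168e+11.
k=4: B_{8}/(8)! × [f^{(7)}(51) − f^{(7)}(12)] = −1/1209600 × (0.00000 − 0.00000) = 0.00000.

S_4 ≈ 1.37168e+11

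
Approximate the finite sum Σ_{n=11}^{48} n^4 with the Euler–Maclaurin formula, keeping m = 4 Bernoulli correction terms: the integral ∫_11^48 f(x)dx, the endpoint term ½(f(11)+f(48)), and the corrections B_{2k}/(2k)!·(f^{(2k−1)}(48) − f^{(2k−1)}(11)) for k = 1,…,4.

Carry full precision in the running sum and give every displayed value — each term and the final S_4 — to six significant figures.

S_4 ≈ 5.36265e+07

Integral: ∫_11^48 x^4 dx = 5.09286e+07.
Boundary: ½(f(11) + f(48)) = ½(14641.0 + 5.30842e+06) = 2.66153e+06.
Integral + boundary = 5.35901e+07.
Correction k=1: B_{2}/2! · (f^{(1)}(48) − f^{(1)}(11)) = 1/12 · (442368 − 5324.00) = 36420.3.
Partial sum through k=1: 5.36265e+07.
Correction k=2: B_{4}/4! · (f^{(3)}(48) − f^{(3)}(11)) = −1/720 · (1152.00 − 264.000) = -1.23333.
Partial sum through k=2: 5.36265e+07.
Correction k=3: B_{6}/6! · (f^{(5)}(48) − f^{(5)}(11)) = 1/30240 · (0.00000 − 0.00000) = 0.00000.
Partial sum through k=3: 5.36265e+07.
Correction k=4: B_{8}/8! · (f^{(7)}(48) − f^{(7)}(11)) = −1/1209600 · (0.00000 − 0.00000) = 0.00000.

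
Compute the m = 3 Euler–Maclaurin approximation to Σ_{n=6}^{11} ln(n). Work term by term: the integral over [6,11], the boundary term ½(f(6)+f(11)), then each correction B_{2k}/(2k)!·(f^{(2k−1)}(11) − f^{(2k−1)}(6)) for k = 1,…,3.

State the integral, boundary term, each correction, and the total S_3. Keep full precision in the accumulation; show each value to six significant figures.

S_3 ≈ 12.7148

Integral: ∫_6^11 ln(x) dx = 10.6263.
Boundary: ½(f(6) + f(11)) = ½(1.79176 + 2.39790) = 2.09483.
So far: 12.7211.
Correction k=1: B_{2}/2! · (f^{(1)}(11) − f^{(1)}(6)) = 1/12 · (0.0909091 − 0.166667) = -0.00631313.
After k=1: 12.7148.
Correction k=2: B_{4}/4! · (f^{(3)}(11) − f^{(3)}(6)) = −1/720 · (0.00150263 − 0.00925926) = 1.07731e-05.
After k=2: 12.7148.
Correction k=3: B_{6}/6! · (f^{(5)}(11) − f^{(5)}(6)) = 1/30240 · (0.000149021 − 0.00308642) = -9.71362e-08.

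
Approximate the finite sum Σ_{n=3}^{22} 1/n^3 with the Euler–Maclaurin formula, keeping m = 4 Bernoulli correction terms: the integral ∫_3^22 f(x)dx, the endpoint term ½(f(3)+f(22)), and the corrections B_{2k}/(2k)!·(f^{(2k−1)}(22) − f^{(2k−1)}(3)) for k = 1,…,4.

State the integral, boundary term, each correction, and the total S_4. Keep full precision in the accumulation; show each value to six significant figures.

S_4 ≈ 0.0760692

Integral: ∫_3^22 1/x^3 dx = 0.0545225.
Endpoint term: (f(3) + f(22))/2 = (0.0370370 + 9.39144e-05)/2 = 0.0185655.
Running total after boundary: 0.0730880.
Order-1 term: 1/12 · (-1.28065e-05 − (-0.0370370)) = 0.00308535.
Running total after k=1: 0.0761733.
Order-2 term: −1/720 · (-5.29194e-07 − (-0.0823045)) = -0.000114311.
Running total after k=2: 0.0760590.
Order-3 term: 1/30240 · (-4.59218e-08 − (-0.384088)) = 1.27013e-05.
Running total after k=3: 0.0760717.
Order-4 term: −1/1209600 · (-6.83135e-09 − (-3.07270)) = -2.54026e-06.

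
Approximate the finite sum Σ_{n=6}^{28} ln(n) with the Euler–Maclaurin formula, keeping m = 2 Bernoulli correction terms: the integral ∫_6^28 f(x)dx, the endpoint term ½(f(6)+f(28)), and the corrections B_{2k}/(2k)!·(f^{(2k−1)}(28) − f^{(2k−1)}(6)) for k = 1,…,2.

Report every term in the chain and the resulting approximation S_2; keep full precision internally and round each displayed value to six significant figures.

S_2 ≈ 63.1023

The integral term ∫_6^28 ln(x) dx = 60.5512.
Boundary: ½(f(6) + f(28)) = ½(1.79176 + 3.33220) = 2.56198.
Running total after boundary: 63.1132.
Order-1 term: 1/12 · (0.0357143 − 0.166667) = -0.0109127.
After k=1: 63.1022.
Order-2 term: −1/720 · (9.11079e-05 − 0.00925926) = 1.27335e-05.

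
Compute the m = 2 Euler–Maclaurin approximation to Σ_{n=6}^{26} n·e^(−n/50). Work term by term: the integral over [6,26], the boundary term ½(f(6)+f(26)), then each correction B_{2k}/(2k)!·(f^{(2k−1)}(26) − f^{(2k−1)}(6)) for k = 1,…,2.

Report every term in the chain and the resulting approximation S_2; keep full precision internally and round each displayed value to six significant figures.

The integral term ∫_6^26 x·e^(−x/50) dx = 224.199.
Boundary: ½(f(6) + f(26)) = ½(5.32152 + 15.4575) = 10.3895.
Running total after boundary: 234.589.
Correction k=1: B_{2}/2! · (f^{(1)}(26) − f^{(1)}(6)) = 1/12 · (0.285370 − 0.780490) = -0.0412600.
After k=1: 234.547.
Correction k=2: B_{4}/4! · (f^{(3)}(26) − f^{(3)}(6)) = −1/720 · (0.000589764 − 0.00102173) = 5.99955e-07.

S_2 ≈ 234.547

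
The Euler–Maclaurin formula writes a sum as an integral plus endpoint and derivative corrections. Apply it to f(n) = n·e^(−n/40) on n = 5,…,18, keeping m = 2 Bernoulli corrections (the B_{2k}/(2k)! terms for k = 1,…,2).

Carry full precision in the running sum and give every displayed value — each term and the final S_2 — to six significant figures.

S_2 ≈ 117.107

Integral: ∫_5^18 x·e^(−x/40) dx = 109.197.
Boundary: ½(f(5) + f(18)) = ½(4.41248 + 11.4773) = 7.94490.
So far: 117.142.
k=1: B_{2}/(2)! × [f^{(1)}(18) − f^{(1)}(5)] = 1/12 × (0.350695 − 0.772185) = -0.0351241.
After k=1: 117.107.
k=2: B_{4}/(4)! × [f^{(3)}(18) − f^{(3)}(5)] = −1/720 × (0.00101622 − 0.00158574) = 7.90995e-07.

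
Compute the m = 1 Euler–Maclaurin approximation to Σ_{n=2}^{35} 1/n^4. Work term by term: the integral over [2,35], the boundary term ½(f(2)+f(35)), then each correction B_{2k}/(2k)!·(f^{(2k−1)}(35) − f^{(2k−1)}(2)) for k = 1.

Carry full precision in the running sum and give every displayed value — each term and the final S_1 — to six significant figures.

The integral term ∫_2^35 1/x^4 dx = 0.0416589.
½[f(2) + f(35)] = ½[0.0625000 + 6.66389e-07] = 0.0312503.
Integral + boundary = 0.0729092.
Order-1 term: 1/12 · (-7.61587e-08 − (-0.125000)) = 0.0104167.

S_1 ≈ 0.0833259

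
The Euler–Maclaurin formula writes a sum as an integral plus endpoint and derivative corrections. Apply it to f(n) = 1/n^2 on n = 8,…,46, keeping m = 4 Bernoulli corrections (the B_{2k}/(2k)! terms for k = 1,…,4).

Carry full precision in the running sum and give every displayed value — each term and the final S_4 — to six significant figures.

∫_8^46 1/x^2 dx evaluates to 0.103261.
Endpoint term: (f(8) + f(46))/2 = (0.0156250 + 0.000472590)/2 = 0.00804879.
Running total after boundary: 0.111310.
Correction k=1: B_{2}/2! · (f^{(1)}(46) − f^{(1)}(8)) = 1/12 · (-2.05474e-05 − (-0.00390625)) = 0.000323809.
After k=1: 0.111633.
Correction k=2: B_{4}/4! · (f^{(3)}(46) − f^{(3)}(8)) = −1/720 · (-1.16526e-07 − (-0.000732422)) = -1.01709e-06.
After k=2: 0.111632.
Correction k=3: B_{6}/6! · (f^{(5)}(46) − f^{(5)}(8)) = 1/30240 · (-1.65207e-09 − (-0.000343323)) = 1.13532e-08.
After k=3: 0.111632.
Correction k=4: B_{8}/8! · (f^{(7)}(46) − f^{(7)}(8)) = −1/1209600 · (-4.37220e-11 − (-0.000300407)) = -2.48353e-10.

S_4 ≈ 0.111632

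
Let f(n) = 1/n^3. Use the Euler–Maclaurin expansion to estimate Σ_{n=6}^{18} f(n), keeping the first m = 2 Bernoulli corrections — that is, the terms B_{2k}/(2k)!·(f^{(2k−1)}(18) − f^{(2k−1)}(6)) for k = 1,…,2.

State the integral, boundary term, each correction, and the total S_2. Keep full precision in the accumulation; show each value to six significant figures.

S_2 ≈ 0.0149350

∫_6^18 1/x^3 dx evaluates to 0.0123457.
Boundary: ½(f(6) + f(18)) = ½(0.00462963 + 0.000171468) = 0.00240055.
Integral + boundary = 0.0147462.
k=1: B_{2}/(2)! × [f^{(1)}(18) − f^{(1)}(6)] = 1/12 × (-2.85780e-05 − (-0.00231481)) = 0.000190520.
After k=1: 0.0149367.
k=2: B_{4}/(4)! × [f^{(3)}(18) − f^{(3)}(6)] = −1/720 × (-1.76407e-06 − (-0.00128601)) = -1.78367e-06.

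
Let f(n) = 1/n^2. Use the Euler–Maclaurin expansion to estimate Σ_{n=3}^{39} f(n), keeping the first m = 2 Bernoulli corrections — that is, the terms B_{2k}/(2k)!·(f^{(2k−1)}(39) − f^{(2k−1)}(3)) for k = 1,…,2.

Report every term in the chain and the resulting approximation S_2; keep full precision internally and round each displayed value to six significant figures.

Integral: ∫_3^39 1/x^2 dx = 0.307692.
½[f(3) + f(39)] = ½[0.111111 + 0.000657462] = 0.0558843.
Running total after boundary: 0.363577.
Order-1 term: 1/12 · (-3.37160e-05 − (-0.0740741)) = 0.00617003.
Partial sum through k=1: 0.369747.
Order-2 term: −1/720 · (-2.66004e-07 − (-0.0987654)) = -0.000137174.

S_2 ≈ 0.369609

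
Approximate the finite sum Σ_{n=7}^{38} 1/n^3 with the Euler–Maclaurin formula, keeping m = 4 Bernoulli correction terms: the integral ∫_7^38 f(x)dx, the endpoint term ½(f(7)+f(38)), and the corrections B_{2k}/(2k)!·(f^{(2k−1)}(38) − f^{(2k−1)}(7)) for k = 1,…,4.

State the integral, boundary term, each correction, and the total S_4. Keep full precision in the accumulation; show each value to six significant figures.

S_4 ≈ 0.0114280

Integral: ∫_7^38 1/x^3 dx = 0.00985782.
½[f(7) + f(38)] = ½[0.00291545 + 1.82242e-05] = 0.00146684.
Integral + boundary = 0.0113247.
k=1: B_{2}/(2)! × [f^{(1)}(38) − f^{(1)}(7)] = 1/12 × (-1.43876e-06 − (-0.00124948)) = 0.000104003.
Partial sum through k=1: 0.0114287.
k=2: B_{4}/(4)! × [f^{(3)}(38) − f^{(3)}(7)] = −1/720 × (-1.99274e-08 − (-0.000509992)) = -7.08294e-07.
Partial sum through k=2: 0.0114280.
k=3: B_{6}/(6)! × [f^{(5)}(38) − f^{(5)}(7)] = 1/30240 × (-5.79605e-10 − (-0.000437136)) = 1.44555e-08.
Partial sum through k=3: 0.0114280.
k=4: B_{8}/(8)! × [f^{(7)}(38) − f^{(7)}(7)] = −1/1209600 × (-2.88999e-11 − (-0.000642322)) = -5.31020e-10.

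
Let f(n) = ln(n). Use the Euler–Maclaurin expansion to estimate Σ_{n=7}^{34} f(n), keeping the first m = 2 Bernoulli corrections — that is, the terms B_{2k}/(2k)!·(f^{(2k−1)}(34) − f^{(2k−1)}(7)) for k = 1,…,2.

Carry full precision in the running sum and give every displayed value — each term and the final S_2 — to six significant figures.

S_2 ≈ 82.0016

∫_7^34 ln(x) dx evaluates to 79.2749.
Boundary: ½(f(7) + f(34)) = ½(1.94591 + 3.52636) = 2.73614.
So far: 82.0110.
Correction k=1: B_{2}/2! · (f^{(1)}(34) − f^{(1)}(7)) = 1/12 · (0.0294118 − 0.142857) = -0.00945378.
Partial sum through k=1: 82.0016.
Correction k=2: B_{4}/4! · (f^{(3)}(34) − f^{(3)}(7)) = −1/720 · (5.08854e-05 − 0.00583090) = 8.02780e-06.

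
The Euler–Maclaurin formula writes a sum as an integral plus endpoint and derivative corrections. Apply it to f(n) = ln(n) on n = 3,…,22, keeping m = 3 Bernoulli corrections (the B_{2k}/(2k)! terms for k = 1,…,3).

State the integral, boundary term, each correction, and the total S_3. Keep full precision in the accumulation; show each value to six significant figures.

The integral term ∫_3^22 ln(x) dx = 45.7071.
½[f(3) + f(22)] = ½[1.09861 + 3.09104] = 2.09483.
Running total after boundary: 47.8019.
Order-1 term: 1/12 · (0.0454545 − 0.333333) = -0.0239899.
After k=1: 47.7779.
Order-2 term: −1/720 · (0.000187829 − 0.0740741) = 0.000102620.
After k=2: 47.7780.
Order-3 term: 1/30240 · (4.65691e-06 − 0.0987654) = -3.26590e-06.

S_3 ≈ 47.7780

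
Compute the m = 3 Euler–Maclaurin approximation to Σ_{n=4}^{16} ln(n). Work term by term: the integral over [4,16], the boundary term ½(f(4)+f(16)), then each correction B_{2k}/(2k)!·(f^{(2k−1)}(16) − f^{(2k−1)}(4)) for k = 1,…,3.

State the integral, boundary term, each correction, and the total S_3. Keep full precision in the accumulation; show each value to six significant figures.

Integral: ∫_4^16 ln(x) dx = 26.8162.
Boundary: ½(f(4) + f(16)) = ½(1.38629 + 2.77259) = 2.07944.
Running total after boundary: 28.8957.
Order-1 term: 1/12 · (0.0625000 − 0.250000) = -0.0156250.
After k=1: 28.8801.
Order-2 term: −1/720 · (0.000488281 − 0.0312500) = 4.27246e-05.
After k=2: 28.8801.
Order-3 term: 1/30240 · (2.28882e-05 − 0.0234375) = -7.74293e-07.

S_3 ≈ 28.8801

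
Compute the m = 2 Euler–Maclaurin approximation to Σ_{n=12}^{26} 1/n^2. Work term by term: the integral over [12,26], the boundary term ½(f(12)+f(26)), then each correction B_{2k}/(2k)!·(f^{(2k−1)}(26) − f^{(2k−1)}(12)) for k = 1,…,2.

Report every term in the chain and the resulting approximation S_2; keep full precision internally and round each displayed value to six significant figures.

S_2 ≈ 0.0491705

The integral term ∫_12^26 1/x^2 dx = 0.0448718.
Endpoint term: (f(12) + f(26))/2 = (0.00694444 + 0.00147929)/2 = 0.00421187.
Running total after boundary: 0.0490837.
Order-1 term: 1/12 · (-0.000113792 − (-0.00115741)) = 8.69680e-05.
After k=1: 0.0491706.
Order-2 term: −1/720 · (-2.01997e-06 − (-9.64506e-05)) = -1.31154e-07.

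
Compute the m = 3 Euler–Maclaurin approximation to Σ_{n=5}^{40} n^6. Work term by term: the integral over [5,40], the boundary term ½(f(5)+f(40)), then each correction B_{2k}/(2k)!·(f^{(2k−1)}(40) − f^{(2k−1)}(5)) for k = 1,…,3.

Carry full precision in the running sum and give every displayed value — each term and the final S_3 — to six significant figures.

∫_5^40 x^6 dx evaluates to 2.34057e+10.
Boundary: ½(f(5) + f(40)) = ½(15625.0 + 4.09600e+09) = 2.04801e+09.
Integral + boundary = 2.54537e+10.
k=1: B_{2}/(2)! × [f^{(1)}(40) − f^{(1)}(5)] = 1/12 × (6.14400e+08 − 18750.0) = 5.11984e+07.
Partial sum through k=1: 2.55049e+10.
k=2: B_{4}/(4)! × [f^{(3)}(40) − f^{(3)}(5)] = −1/720 × (7.68000e+06 − 15000.0) = -10645.8.
Partial sum through k=2: 2.55049e+10.
k=3: B_{6}/(6)! × [f^{(5)}(40) − f^{(5)}(5)] = 1/30240 × (28800.0 − 3600.00) = 0.833333.

S_3 ≈ 2.55049e+10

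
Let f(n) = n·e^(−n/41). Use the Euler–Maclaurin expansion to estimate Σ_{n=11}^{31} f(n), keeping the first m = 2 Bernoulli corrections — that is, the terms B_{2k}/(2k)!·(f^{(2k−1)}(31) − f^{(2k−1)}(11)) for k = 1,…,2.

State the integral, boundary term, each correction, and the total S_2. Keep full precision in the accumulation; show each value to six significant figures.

S_2 ≈ 255.803

Integral: ∫_11^31 x·e^(−x/41) dx = 244.357.
Endpoint term: (f(11) + f(31))/2 = (8.41152 + 14.5543)/2 = 11.4829.
Integral + boundary = 255.840.
Correction k=1: B_{2}/2! · (f^{(1)}(31) − f^{(1)}(11)) = 1/12 · (0.114511 − 0.559525) = -0.0370845.
After k=1: 255.803.
Correction k=2: B_{4}/4! · (f^{(3)}(31) − f^{(3)}(11)) = −1/720 · (0.000626711 − 0.00124265) = 8.55469e-07.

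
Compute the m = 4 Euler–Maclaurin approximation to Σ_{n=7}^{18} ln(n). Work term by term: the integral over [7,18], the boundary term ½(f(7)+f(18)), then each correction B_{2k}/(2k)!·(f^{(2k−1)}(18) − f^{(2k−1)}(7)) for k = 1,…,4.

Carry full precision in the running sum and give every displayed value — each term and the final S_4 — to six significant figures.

S_4 ≈ 29.8162

∫_7^18 ln(x) dx evaluates to 27.4053.
Endpoint term: (f(7) + f(18))/2 = (1.94591 + 2.89037)/2 = 2.41814.
So far: 29.8235.
Correction k=1: B_{2}/2! · (f^{(1)}(18) − f^{(1)}(7)) = 1/12 · (0.0555556 − 0.142857) = -0.00727513.
After k=1: 29.8162.
Correction k=2: B_{4}/4! · (f^{(3)}(18) − f^{(3)}(7)) = −1/720 · (0.000342936 − 0.00583090) = 7.62218e-06.
After k=2: 29.8162.
Correction k=3: B_{6}/6! · (f^{(5)}(18) − f^{(5)}(7)) = 1/30240 · (1.27013e-05 − 0.00142798) = -4.68014e-08.
After k=3: 29.8162.
Correction k=4: B_{8}/8! · (f^{(7)}(18) − f^{(7)}(7)) = −1/1209600 · (1.17605e-06 − 0.000874271) = 7.21805e-10.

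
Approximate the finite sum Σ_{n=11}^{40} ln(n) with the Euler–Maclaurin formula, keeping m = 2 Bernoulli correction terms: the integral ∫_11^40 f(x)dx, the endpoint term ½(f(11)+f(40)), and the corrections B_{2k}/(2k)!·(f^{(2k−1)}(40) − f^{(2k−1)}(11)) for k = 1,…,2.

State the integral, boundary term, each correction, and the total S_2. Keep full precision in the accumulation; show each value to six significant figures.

S_2 ≈ 95.2162

∫_11^40 ln(x) dx evaluates to 92.1783.
Endpoint term: (f(11) + f(40))/2 = (2.39790 + 3.68888)/2 = 3.04339.
Running total after boundary: 95.2217.
k=1: B_{2}/(2)! × [f^{(1)}(40) − f^{(1)}(11)] = 1/12 × (0.0250000 − 0.0909091) = -0.00549242.
After k=1: 95.2162.
k=2: B_{4}/(4)! × [f^{(3)}(40) − f^{(3)}(11)] = −1/720 × (3.12500e-05 − 0.00150263) = 2.04358e-06.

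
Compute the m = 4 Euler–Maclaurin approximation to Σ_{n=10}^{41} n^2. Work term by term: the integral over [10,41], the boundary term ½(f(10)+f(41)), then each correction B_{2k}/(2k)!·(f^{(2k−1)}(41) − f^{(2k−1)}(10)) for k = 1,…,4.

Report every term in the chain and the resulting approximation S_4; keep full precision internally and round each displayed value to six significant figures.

S_4 ≈ 23536.0

The integral term ∫_10^41 x^2 dx = 22640.3.
Endpoint term: (f(10) + f(41))/2 = (100.000 + 1681.00)/2 = 890.500.
Integral + boundary = 23530.8.
k=1: B_{2}/(2)! × [f^{(1)}(41) − f^{(1)}(10)] = 1/12 × (82.0000 − 20.0000) = 5.16667.
Running total after k=1: 23536.0.
k=2: B_{4}/(4)! × [f^{(3)}(41) − f^{(3)}(10)] = −1/720 × (0.00000 − 0.00000) = 0.00000.
Running total after k=2: 23536.0.
k=3: B_{6}/(6)! × [f^{(5)}(41) − f^{(5)}(10)] = 1/30240 × (0.00000 − 0.00000) = 0.00000.
Running total after k=3: 23536.0.
k=4: B_{8}/(8)! × [f^{(7)}(41) − f^{(7)}(10)] = −1/1209600 × (0.00000 − 0.00000) = 0.00000.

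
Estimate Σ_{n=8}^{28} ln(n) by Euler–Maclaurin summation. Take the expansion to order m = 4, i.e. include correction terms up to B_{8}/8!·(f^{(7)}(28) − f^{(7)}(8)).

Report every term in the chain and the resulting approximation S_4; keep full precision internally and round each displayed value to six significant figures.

Integral: ∫_8^28 ln(x) dx = 56.6662.
½[f(8) + f(28)] = ½[2.07944 + 3.33220] = 2.70582.
Running total after boundary: 59.3720.
Correction k=1: B_{2}/2! · (f^{(1)}(28) − f^{(1)}(8)) = 1/12 · (0.0357143 − 0.125000) = -0.00744048.
After k=1: 59.3646.
Correction k=2: B_{4}/4! · (f^{(3)}(28) − f^{(3)}(8)) = −1/720 · (9.11079e-05 − 0.00390625) = 5.29881e-06.
After k=2: 59.3646.
Correction k=3: B_{6}/6! · (f^{(5)}(28) − f^{(5)}(8)) = 1/30240 · (1.39451e-06 − 0.000732422) = -2.41742e-08.
After k=3: 59.3646.
Correction k=4: B_{8}/8! · (f^{(7)}(28) − f^{(7)}(8)) = −1/1209600 · (5.33613e-08 − 0.000343323) = 2.83788e-10.

S_4 ≈ 59.3646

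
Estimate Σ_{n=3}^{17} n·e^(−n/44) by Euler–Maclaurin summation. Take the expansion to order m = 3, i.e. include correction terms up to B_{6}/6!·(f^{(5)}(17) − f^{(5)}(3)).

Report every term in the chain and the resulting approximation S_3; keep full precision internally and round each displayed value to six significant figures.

∫_3^17 x·e^(−x/44) dx evaluates to 107.859.
½[f(3) + f(17)] = ½[2.80227 + 11.5519] = 7.17708.
Integral + boundary = 115.036.
Order-1 term: 1/12 · (0.416980 − 0.870403) = -0.0377852.
After k=1: 114.998.
Order-2 term: −1/720 · (0.000917369 − 0.00141456) = 6.90540e-07.
After k=2: 114.998.
Order-3 term: 1/30240 · (8.36444e-07 − 1.22909e-06) = -1.29845e-11.

S_3 ≈ 114.998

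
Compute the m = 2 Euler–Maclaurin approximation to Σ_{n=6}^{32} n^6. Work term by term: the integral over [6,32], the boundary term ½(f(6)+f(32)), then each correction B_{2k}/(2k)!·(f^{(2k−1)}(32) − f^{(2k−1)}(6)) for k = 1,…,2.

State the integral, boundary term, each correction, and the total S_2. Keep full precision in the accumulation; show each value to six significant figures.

Integral: ∫_6^32 x^6 dx = 4.90849e+09.
Boundary: ½(f(6) + f(32)) = ½(46656.0 + 1.07374e+09) = 5.36894e+08.
Integral + boundary = 5.44539e+09.
k=1: B_{2}/(2)! × [f^{(1)}(32) − f^{(1)}(6)] = 1/12 × (2.01327e+08 − 46656.0) = 1.67733e+07.
Partial sum through k=1: 5.46216e+09.
k=2: B_{4}/(4)! × [f^{(3)}(32) − f^{(3)}(6)] = −1/720 × (3.93216e+06 − 25920.0) = -5425.33.

S_2 ≈ 5.46216e+09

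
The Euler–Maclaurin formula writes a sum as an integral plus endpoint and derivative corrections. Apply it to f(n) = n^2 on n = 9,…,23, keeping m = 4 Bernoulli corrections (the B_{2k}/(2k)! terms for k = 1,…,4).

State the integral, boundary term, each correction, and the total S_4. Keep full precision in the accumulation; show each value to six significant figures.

S_4 ≈ 4120.00

∫_9^23 x^2 dx evaluates to 3812.67.
½[f(9) + f(23)] = ½[81.0000 + 529.000] = 305.000.
Running total after boundary: 4117.67.
Order-1 term: 1/12 · (46.0000 − 18.0000) = 2.33333.
Partial sum through k=1: 4120.00.
Order-2 term: −1/720 · (0.00000 − 0.00000) = 0.00000.
Partial sum through k=2: 4120.00.
Order-3 term: 1/30240 · (0.00000 − 0.00000) = 0.00000.
Partial sum through k=3: 4120.00.
Order-4 term: −1/1209600 · (0.00000 − 0.00000) = 0.00000.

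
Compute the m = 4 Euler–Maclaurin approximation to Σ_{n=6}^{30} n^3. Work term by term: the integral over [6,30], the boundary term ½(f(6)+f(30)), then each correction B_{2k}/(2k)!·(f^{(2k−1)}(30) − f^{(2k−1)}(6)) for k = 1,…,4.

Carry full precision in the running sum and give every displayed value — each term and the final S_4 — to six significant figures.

S_4 ≈ 216000

Integral: ∫_6^30 x^3 dx = 202176.
½[f(6) + f(30)] = ½[216.000 + 27000.0] = 13608.0.
So far: 215784.
k=1: B_{2}/(2)! × [f^{(1)}(30) − f^{(1)}(6)] = 1/12 × (2700.00 − 108.000) = 216.000.
Running total after k=1: 216000.
k=2: B_{4}/(4)! × [f^{(3)}(30) − f^{(3)}(6)] = −1/720 × (6.00000 − 6.00000) = 0.00000.
Running total after k=2: 216000.
k=3: B_{6}/(6)! × [f^{(5)}(30) − f^{(5)}(6)] = 1/30240 × (0.00000 − 0.00000) = 0.00000.
Running total after k=3: 216000.
k=4: B_{8}/(8)! × [f^{(7)}(30) − f^{(7)}(6)] = −1/1209600 × (0.00000 − 0.00000) = 0.00000.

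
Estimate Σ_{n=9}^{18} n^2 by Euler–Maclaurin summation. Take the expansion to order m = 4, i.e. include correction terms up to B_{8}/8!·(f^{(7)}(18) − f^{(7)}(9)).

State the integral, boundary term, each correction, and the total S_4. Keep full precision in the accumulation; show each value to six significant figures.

∫_9^18 x^2 dx evaluates to 1701.00.
Boundary: ½(f(9) + f(18)) = ½(81.0000 + 324.000) = 202.500.
Running total after boundary: 1903.50.
Order-1 term: 1/12 · (36.0000 − 18.0000) = 1.50000.
Partial sum through k=1: 1905.00.
Order-2 term: −1/720 · (0.00000 − 0.00000) = 0.00000.
Partial sum through k=2: 1905.00.
Order-3 term: 1/30240 · (0.00000 − 0.00000) = 0.00000.
Partial sum through k=3: 1905.00.
Order-4 term: −1/1209600 · (0.00000 − 0.00000) = 0.00000.

S_4 ≈ 1905.00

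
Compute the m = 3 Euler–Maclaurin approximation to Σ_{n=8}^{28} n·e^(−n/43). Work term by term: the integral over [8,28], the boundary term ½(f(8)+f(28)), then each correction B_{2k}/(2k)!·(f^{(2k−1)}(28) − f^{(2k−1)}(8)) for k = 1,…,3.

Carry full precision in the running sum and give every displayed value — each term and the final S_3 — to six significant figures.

S_3 ≈ 239.332

∫_8^28 x·e^(−x/43) dx evaluates to 228.752.
½[f(8) + f(28)] = ½[6.64188 + 14.6003] = 10.6211.
So far: 239.373.
k=1: B_{2}/(2)! × [f^{(1)}(28) − f^{(1)}(8)] = 1/12 × (0.181897 − 0.675773) = -0.0411563.
Partial sum through k=1: 239.332.
k=2: B_{4}/(4)! × [f^{(3)}(28) − f^{(3)}(8)] = −1/720 × (0.000662399 − 0.00126352) = 8.34886e-07.
Partial sum through k=2: 239.332.
k=3: B_{6}/(6)! × [f^{(5)}(28) − f^{(5)}(8)] = 1/30240 × (6.63289e-07 − 1.16904e-06) = -1.67245e-11.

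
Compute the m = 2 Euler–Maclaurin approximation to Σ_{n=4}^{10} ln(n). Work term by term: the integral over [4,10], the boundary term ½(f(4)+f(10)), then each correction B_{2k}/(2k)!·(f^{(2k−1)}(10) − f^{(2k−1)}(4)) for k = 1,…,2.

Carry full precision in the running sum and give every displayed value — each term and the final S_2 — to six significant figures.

S_2 ≈ 13.3127

∫_4^10 ln(x) dx evaluates to 11.4807.
Boundary: ½(f(4) + f(10)) = ½(1.38629 + 2.30259) = 1.84444.
So far: 13.3251.
k=1: B_{2}/(2)! × [f^{(1)}(10) − f^{(1)}(4)] = 1/12 × (0.100000 − 0.250000) = -0.0125000.
Running total after k=1: 13.3126.
k=2: B_{4}/(4)! × [f^{(3)}(10) − f^{(3)}(4)] = −1/720 × (0.00200000 − 0.0312500) = 4.06250e-05.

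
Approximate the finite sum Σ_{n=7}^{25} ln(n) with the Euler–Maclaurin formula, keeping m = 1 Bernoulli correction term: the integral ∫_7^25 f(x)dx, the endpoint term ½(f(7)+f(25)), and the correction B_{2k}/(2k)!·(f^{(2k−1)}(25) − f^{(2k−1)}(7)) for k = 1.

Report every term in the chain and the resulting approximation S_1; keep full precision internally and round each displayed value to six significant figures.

∫_7^25 ln(x) dx evaluates to 48.8505.
Boundary: ½(f(7) + f(25)) = ½(1.94591 + 3.21888) = 2.58239.
So far: 51.4329.
Order-1 term: 1/12 · (0.0400000 − 0.142857) = -0.00857143.

S_1 ≈ 51.4243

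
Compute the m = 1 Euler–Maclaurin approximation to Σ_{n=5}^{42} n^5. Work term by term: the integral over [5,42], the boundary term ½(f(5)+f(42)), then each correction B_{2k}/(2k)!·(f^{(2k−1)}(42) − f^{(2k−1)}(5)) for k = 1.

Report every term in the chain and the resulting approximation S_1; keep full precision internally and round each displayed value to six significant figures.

The integral term ∫_5^42 x^5 dx = 9.14836e+08.
Endpoint term: (f(5) + f(42))/2 = (3125.00 + 1.30691e+08)/2 = 6.53472e+07.
Integral + boundary = 9.80183e+08.
k=1: B_{2}/(2)! × [f^{(1)}(42) − f^{(1)}(5)] = 1/12 × (1.55585e+07 − 3125.00) = 1.29628e+06.

S_1 ≈ 9.81479e+08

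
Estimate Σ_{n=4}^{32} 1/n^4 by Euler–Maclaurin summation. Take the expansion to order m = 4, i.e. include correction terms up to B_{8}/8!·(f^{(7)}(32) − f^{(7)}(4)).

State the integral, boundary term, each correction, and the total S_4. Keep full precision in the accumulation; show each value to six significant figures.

∫_4^32 1/x^4 dx evaluates to 0.00519816.
Boundary: ½(f(4) + f(32)) = ½(0.00390625 + 9.53674e-07) = 0.00195360.
Running total after boundary: 0.00715176.
Correction k=1: B_{2}/2! · (f^{(1)}(32) − f^{(1)}(4)) = 1/12 · (-1.19209e-07 − (-0.00390625)) = 0.000325511.
Partial sum through k=1: 0.00747727.
Correction k=2: B_{4}/4! · (f^{(3)}(32) − f^{(3)}(4)) = −1/720 · (-3.49246e-09 − (-0.00732422)) = -1.01725e-05.
Partial sum through k=2: 0.00746710.
Correction k=3: B_{6}/6! · (f^{(5)}(32) − f^{(5)}(4)) = 1/30240 · (-1.90994e-10 − (-0.0256348)) = 8.47710e-07.
Partial sum through k=3: 0.00746795.
Correction k=4: B_{8}/8! · (f^{(7)}(32) − f^{(7)}(4)) = −1/1209600 · (-1.67866e-11 − (-0.144196)) = -1.19209e-07.

S_4 ≈ 0.00746783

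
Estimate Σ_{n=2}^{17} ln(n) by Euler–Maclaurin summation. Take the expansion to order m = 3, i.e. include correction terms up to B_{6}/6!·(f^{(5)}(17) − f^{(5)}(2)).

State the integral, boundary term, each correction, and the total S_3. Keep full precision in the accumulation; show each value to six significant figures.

∫_2^17 ln(x) dx evaluates to 31.7783.
½[f(2) + f(17)] = ½[0.693147 + 2.83321] = 1.76318.
So far: 33.5415.
Correction k=1: B_{2}/2! · (f^{(1)}(17) − f^{(1)}(2)) = 1/12 · (0.0588235 − 0.500000) = -0.0367647.
Partial sum through k=1: 33.5047.
Correction k=2: B_{4}/4! · (f^{(3)}(17) − f^{(3)}(2)) = −1/720 · (0.000407083 − 0.250000) = 0.000346657.
Partial sum through k=2: 33.5051.
Correction k=3: B_{6}/6! · (f^{(5)}(17) − f^{(5)}(2)) = 1/30240 · (1.69031e-05 − 0.750000) = -2.48010e-05.

S_3 ≈ 33.5051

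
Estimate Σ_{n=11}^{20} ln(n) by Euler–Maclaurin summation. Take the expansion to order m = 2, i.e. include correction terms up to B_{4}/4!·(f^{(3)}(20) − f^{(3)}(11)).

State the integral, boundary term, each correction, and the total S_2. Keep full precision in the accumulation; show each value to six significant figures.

∫_11^20 ln(x) dx evaluates to 24.5378.
Boundary: ½(f(11) + f(20)) = ½(2.39790 + 2.99573) = 2.69681.
So far: 27.2346.
Order-1 term: 1/12 · (0.0500000 − 0.0909091) = -0.00340909.
After k=1: 27.2312.
Order-2 term: −1/720 · (0.000250000 − 0.00150263) = 1.73976e-06.

S_2 ≈ 27.2312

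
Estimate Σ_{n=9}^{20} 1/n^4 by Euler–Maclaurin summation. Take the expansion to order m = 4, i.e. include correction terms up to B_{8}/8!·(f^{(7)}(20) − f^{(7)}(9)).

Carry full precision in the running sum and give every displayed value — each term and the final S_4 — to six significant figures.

∫_9^20 1/x^4 dx evaluates to 0.000415581.
Boundary: ½(f(9) + f(20)) = ½(0.000152416 + 6.25000e-06) = 7.93329e-05.
So far: 0.000494914.
k=1: B_{2}/(2)! × [f^{(1)}(20) − f^{(1)}(9)] = 1/12 × (-1.25000e-06 − (-6.77404e-05)) = 5.54086e-06.
After k=1: 0.000500454.
k=2: B_{4}/(4)! × [f^{(3)}(20) − f^{(3)}(9)] = −1/720 × (-9.37500e-08 − (-2.50890e-05)) = -3.47157e-08.
After k=2: 0.000500420.
k=3: B_{6}/(6)! × [f^{(5)}(20) − f^{(5)}(9)] = 1/30240 × (-1.31250e-08 − (-1.73455e-05)) = 5.73160e-10.
After k=3: 0.000500420.
k=4: B_{8}/(8)! × [f^{(7)}(20) − f^{(7)}(9)] = −1/1209600 × (-2.95313e-09 − (-1.92728e-05)) = -1.59307e-11.

S_4 ≈ 0.000500420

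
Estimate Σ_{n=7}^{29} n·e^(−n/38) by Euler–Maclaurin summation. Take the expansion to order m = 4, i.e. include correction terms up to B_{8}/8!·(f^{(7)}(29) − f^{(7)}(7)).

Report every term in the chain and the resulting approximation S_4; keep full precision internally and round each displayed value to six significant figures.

∫_7^29 x·e^(−x/38) dx evaluates to 235.386.
½[f(7) + f(29)] = ½[5.82232 + 13.5196] = 9.67095.
So far: 245.057.
Correction k=1: B_{2}/2! · (f^{(1)}(29) − f^{(1)}(7)) = 1/12 · (0.110414 − 0.678542) = -0.0473440.
After k=1: 245.010.
Correction k=2: B_{4}/4! · (f^{(3)}(29) − f^{(3)}(7)) = −1/720 · (0.000722159 − 0.00162193) = 1.24968e-06.
After k=2: 245.010.
Correction k=3: B_{6}/6! · (f^{(5)}(29) − f^{(5)}(7)) = 1/30240 · (9.47267e-07 − 1.92102e-06) = -3.22008e-11.
After k=3: 245.010.
Correction k=4: B_{8}/8! · (f^{(7)}(29) − f^{(7)}(7)) = −1/1209600 · (9.65668e-10 − 1.88284e-09) = 7.58242e-16.

S_4 ≈ 245.010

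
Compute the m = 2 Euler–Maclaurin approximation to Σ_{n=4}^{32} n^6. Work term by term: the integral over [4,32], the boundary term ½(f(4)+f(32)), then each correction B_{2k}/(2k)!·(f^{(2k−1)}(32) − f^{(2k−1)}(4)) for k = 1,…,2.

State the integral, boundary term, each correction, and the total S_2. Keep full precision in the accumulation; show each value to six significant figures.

S_2 ≈ 5.46218e+09

∫_4^32 x^6 dx evaluates to 4.90853e+09.
Boundary: ½(f(4) + f(32)) = ½(4096.00 + 1.07374e+09) = 5.36873e+08.
Running total after boundary: 5.44540e+09.
Correction k=1: B_{2}/2! · (f^{(1)}(32) − f^{(1)}(4)) = 1/12 · (2.01327e+08 − 6144.00) = 1.67767e+07.
Partial sum through k=1: 5.46218e+09.
Correction k=2: B_{4}/4! · (f^{(3)}(32) − f^{(3)}(4)) = −1/720 · (3.93216e+06 − 7680.00) = -5450.67.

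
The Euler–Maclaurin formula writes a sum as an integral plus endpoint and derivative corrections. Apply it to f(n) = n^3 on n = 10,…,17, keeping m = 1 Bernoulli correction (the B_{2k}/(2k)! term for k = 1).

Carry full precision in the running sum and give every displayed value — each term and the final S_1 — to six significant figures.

The integral term ∫_10^17 x^3 dx = 18380.2.
Endpoint term: (f(10) + f(17))/2 = (1000.00 + 4913.00)/2 = 2956.50.
Running total after boundary: 21336.8.
Correction k=1: B_{2}/2! · (f^{(1)}(17) − f^{(1)}(10)) = 1/12 · (867.000 − 300.000) = 47.2500.

S_1 ≈ 21384.0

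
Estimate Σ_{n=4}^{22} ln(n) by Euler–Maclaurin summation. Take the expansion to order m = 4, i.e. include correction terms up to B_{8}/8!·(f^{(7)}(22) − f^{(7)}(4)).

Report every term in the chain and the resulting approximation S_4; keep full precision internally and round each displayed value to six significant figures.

The integral term ∫_4^22 ln(x) dx = 44.4578.
Endpoint term: (f(4) + f(22))/2 = (1.38629 + 3.09104)/2 = 2.23867.
Running total after boundary: 46.6964.
k=1: B_{2}/(2)! × [f^{(1)}(22) − f^{(1)}(4)] = 1/12 × (0.0454545 − 0.250000) = -0.0170455.
Partial sum through k=1: 46.6794.
k=2: B_{4}/(4)! × [f^{(3)}(22) − f^{(3)}(4)] = −1/720 × (0.000187829 − 0.0312500) = 4.31419e-05.
Partial sum through k=2: 46.6794.
k=3: B_{6}/(6)! × [f^{(5)}(22) − f^{(5)}(4)] = 1/30240 × (4.65691e-06 − 0.0234375) = -7.74896e-07.
Partial sum through k=3: 46.6794.
k=4: B_{8}/(8)! × [f^{(7)}(22) − f^{(7)}(4)] = −1/1209600 × (2.88651e-07 − 0.0439453) = 3.63302e-08.

S_4 ≈ 46.6794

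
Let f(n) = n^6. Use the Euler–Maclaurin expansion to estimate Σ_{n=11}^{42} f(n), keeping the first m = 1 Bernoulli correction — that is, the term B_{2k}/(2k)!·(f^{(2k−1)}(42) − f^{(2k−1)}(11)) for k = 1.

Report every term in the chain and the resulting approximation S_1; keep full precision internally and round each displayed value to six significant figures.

Integral: ∫_11^42 x^6 dx = 3.29314e+10.
Endpoint term: (f(11) + f(42))/2 = (1.77156e+06 + 5.48903e+09)/2 = 2.74540e+09.
Running total after boundary: 3.56768e+10.
k=1: B_{2}/(2)! × [f^{(1)}(42) − f^{(1)}(11)] = 1/12 × (7.84147e+08 − 966306) = 6.52651e+07.

S_1 ≈ 3.57421e+10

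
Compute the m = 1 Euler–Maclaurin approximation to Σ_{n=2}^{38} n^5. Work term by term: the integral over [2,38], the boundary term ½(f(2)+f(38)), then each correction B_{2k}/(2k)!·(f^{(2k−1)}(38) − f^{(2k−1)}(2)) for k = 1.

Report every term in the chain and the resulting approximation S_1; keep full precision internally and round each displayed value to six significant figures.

The integral term ∫_2^38 x^5 dx = 5.01823e+08.
½[f(2) + f(38)] = ½[32.0000 + 7.92352e+07] = 3.96176e+07.
Running total after boundary: 5.41440e+08.
Correction k=1: B_{2}/2! · (f^{(1)}(38) − f^{(1)}(2)) = 1/12 · (1.04257e+07 − 80.0000) = 868800.

S_1 ≈ 5.42309e+08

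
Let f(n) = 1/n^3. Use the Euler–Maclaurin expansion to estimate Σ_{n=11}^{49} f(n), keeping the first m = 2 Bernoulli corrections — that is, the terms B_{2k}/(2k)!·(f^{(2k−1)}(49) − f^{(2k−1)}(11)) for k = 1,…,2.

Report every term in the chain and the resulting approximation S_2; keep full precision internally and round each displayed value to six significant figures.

S_2 ≈ 0.00432088

∫_11^49 1/x^3 dx evaluates to 0.00392398.
½[f(11) + f(49)] = ½[0.000751315 + 8.49986e-06] = 0.000379907.
Running total after boundary: 0.00430389.
k=1: B_{2}/(2)! × [f^{(1)}(49) − f^{(1)}(11)] = 1/12 × (-5.20400e-07 − (-0.000204904)) = 1.70320e-05.
After k=1: 0.00432092.
k=2: B_{4}/(4)! × [f^{(3)}(49) − f^{(3)}(11)] = −1/720 × (-4.33486e-09 − (-3.38684e-05)) = -4.70335e-08.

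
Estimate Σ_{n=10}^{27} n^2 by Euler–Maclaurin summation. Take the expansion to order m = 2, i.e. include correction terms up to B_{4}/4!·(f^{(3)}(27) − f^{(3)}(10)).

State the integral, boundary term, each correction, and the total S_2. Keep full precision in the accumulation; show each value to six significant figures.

S_2 ≈ 6645.00

∫_10^27 x^2 dx evaluates to 6227.67.
½[f(10) + f(27)] = ½[100.000 + 729.000] = 414.500.
Integral + boundary = 6642.17.
k=1: B_{2}/(2)! × [f^{(1)}(27) − f^{(1)}(10)] = 1/12 × (54.0000 − 20.0000) = 2.83333.
Partial sum through k=1: 6645.00.
k=2: B_{4}/(4)! × [f^{(3)}(27) − f^{(3)}(10)] = −1/720 × (0.00000 − 0.00000) = 0.00000.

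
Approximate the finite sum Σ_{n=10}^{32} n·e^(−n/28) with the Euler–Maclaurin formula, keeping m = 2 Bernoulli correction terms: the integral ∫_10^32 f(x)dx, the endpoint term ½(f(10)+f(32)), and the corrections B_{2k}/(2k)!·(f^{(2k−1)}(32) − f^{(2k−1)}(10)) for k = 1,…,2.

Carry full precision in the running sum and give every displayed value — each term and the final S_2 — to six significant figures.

Integral: ∫_10^32 x·e^(−x/28) dx = 208.689.
Endpoint term: (f(10) + f(32))/2 = (6.99673 + 10.2050)/2 = 8.60087.
So far: 217.289.
k=1: B_{2}/(2)! × [f^{(1)}(32) − f^{(1)}(10)] = 1/12 × (-0.0455581 − 0.449789) = -0.0412790.
After k=1: 217.248.
k=2: B_{4}/(4)! × [f^{(3)}(32) − f^{(3)}(10)] = −1/720 × (0.000755427 − 0.00235859) = 2.22661e-06.

S_2 ≈ 217.248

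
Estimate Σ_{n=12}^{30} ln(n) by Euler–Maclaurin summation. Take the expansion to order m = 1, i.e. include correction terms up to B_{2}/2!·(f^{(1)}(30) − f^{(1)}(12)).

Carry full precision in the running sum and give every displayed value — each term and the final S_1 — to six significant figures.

∫_12^30 ln(x) dx evaluates to 54.2170.
Boundary: ½(f(12) + f(30)) = ½(2.48491 + 3.40120) = 2.94305.
Integral + boundary = 57.1601.
Correction k=1: B_{2}/2! · (f^{(1)}(30) − f^{(1)}(12)) = 1/12 · (0.0333333 − 0.0833333) = -0.00416667.

S_1 ≈ 57.1559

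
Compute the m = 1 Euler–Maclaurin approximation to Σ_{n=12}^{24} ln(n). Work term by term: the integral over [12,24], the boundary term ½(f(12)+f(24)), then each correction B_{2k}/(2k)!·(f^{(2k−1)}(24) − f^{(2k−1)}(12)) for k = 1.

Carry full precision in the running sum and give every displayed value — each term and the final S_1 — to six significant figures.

The integral term ∫_12^24 ln(x) dx = 34.4544.
Endpoint term: (f(12) + f(24))/2 = (2.48491 + 3.17805)/2 = 2.83148.
So far: 37.2859.
Correction k=1: B_{2}/2! · (f^{(1)}(24) − f^{(1)}(12)) = 1/12 · (0.0416667 − 0.0833333) = -0.00347222.

S_1 ≈ 37.2824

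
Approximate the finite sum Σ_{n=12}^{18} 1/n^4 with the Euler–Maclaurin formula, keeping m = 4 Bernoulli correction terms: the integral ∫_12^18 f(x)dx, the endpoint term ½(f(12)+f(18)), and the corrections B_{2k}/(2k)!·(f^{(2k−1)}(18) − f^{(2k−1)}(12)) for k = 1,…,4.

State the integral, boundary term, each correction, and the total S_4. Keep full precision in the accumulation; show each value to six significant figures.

The integral term ∫_12^18 1/x^4 dx = 0.000135745.
Boundary: ½(f(12) + f(18)) = ½(4.82253e-05 + 9.52599e-06) = 2.88756e-05.
Integral + boundary = 0.000164621.
Correction k=1: B_{2}/2! · (f^{(1)}(18) − f^{(1)}(12)) = 1/12 · (-2.11689e-06 − (-1.60751e-05)) = 1.16318e-06.
Partial sum through k=1: 0.000165784.
Correction k=2: B_{4}/4! · (f^{(3)}(18) − f^{(3)}(12)) = −1/720 · (-1.96008e-07 − (-3.34898e-06)) = -4.37913e-09.
Partial sum through k=2: 0.000165780.
Correction k=3: B_{6}/6! · (f^{(5)}(18) − f^{(5)}(12)) = 1/30240 · (-3.38779e-08 − (-1.30238e-06)) = 4.19479e-11.
Partial sum through k=3: 0.000165780.
Correction k=4: B_{8}/8! · (f^{(7)}(18) − f^{(7)}(12)) = −1/1209600 · (-9.41053e-09 − (-8.13988e-07)) = -6.65160e-13.

S_4 ≈ 0.000165780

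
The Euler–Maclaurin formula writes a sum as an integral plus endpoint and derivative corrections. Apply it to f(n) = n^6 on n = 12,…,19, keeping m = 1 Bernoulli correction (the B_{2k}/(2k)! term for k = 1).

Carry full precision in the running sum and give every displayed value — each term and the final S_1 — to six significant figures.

S_1 ≈ 1.48707e+08

∫_12^19 x^6 dx evaluates to 1.22577e+08.
½[f(12) + f(19)] = ½[2.98598e+06 + 4.70459e+07] = 2.50159e+07.
Integral + boundary = 1.47593e+08.
Order-1 term: 1/12 · (1.48566e+07 − 1.49299e+06) = 1.11363e+06.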